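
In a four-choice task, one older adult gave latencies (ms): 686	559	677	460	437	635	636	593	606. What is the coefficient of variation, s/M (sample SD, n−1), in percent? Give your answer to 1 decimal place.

n = 9, Σ = 5289, M = 587.6667
Σ(x−M)² = 62412.000; s = √(62412.000/8) = 88.3261
CV = 88.3261 / 587.6667 = 0.15030 = 15.030%

15.0%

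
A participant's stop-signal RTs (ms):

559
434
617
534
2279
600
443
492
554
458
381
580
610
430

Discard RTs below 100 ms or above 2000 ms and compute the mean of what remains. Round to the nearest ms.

Excluded: 2279
Retained (n=13): Σ = 6692
Mean = 6692/13 = 514.7692

515 ms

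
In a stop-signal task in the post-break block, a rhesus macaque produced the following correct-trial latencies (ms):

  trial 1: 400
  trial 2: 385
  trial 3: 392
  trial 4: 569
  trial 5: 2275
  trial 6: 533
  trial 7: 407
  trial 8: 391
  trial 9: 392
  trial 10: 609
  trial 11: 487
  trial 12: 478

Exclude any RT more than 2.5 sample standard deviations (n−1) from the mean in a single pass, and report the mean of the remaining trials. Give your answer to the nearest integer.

n = 12, ΣRT = 7318, M = 609.833
Σ(x−M)² = 3091331.67; s = √(3091331.67/11) = 530.123
Cutoffs: 609.833 ± 2.5·530.123 → [-715.5, 1935.1]
Outside: 2275 → excluded.
Retained (n=11): Σ = 5043, mean = 5043/11 = 458.455

458 ms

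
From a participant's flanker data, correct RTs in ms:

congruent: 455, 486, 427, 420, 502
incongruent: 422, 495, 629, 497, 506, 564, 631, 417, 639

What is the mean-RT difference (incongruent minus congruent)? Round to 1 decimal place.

75.3 ms

M(congruent) = 2290/5 = 458.000
M(incongruent) = 4800/9 = 533.333
Difference = 533.333 − 458.000 = 75.333 ms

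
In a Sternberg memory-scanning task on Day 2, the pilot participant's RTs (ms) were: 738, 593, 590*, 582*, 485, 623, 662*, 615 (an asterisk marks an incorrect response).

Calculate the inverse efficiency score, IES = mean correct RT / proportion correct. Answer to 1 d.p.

Correct trials (n=5): 738, 593, 485, 623, 615
Mean correct RT = 3054/5 = 610.8000 ms
Proportion correct = 5/8
IES = 610.8000 / (5/8) = 977.280 ms

977.3 ms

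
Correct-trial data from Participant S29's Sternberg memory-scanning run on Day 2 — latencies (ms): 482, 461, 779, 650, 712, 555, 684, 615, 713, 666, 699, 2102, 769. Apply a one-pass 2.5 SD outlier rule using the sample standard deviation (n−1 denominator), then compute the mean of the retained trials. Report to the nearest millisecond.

n = 13, ΣRT = 9887, M = 760.538
Σ(x−M)² = 2066083.23; s = √(2066083.23/12) = 414.938
Cutoffs: 760.538 ± 2.5·414.938 → [-276.8, 1797.9]
Outside: 2102 → excluded.
Retained (n=12): Σ = 7785, mean = 7785/12 = 648.750

649 ms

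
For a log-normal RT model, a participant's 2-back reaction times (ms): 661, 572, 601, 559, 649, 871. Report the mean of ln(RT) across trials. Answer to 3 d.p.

6.469

ln(RT): 6.4938, 6.3491, 6.3986, 6.3261, 6.4754, 6.7696
Σ ln(RT) = 38.8127
Mean = 38.8127/6 = 6.46879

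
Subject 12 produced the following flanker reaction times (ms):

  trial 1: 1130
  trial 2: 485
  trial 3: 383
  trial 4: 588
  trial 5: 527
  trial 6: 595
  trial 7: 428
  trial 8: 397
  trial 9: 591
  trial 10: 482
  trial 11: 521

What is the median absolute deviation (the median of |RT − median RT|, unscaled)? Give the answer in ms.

Sorted: 383, 397, 428, 482, 485, 521, 527, 588, 591, 595, 1130 → median = 521
|x − 521|: 609, 36, 138, 67, 6, 74, 93, 124, 70, 39, 0
Sorted deviations: 0, 6, 36, 39, 67, 70, 74, 93, 124, 138, 609 → MAD = 70

70 ms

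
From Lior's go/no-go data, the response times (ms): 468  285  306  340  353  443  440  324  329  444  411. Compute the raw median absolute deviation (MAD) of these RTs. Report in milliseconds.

58 ms

Sorted: 285, 306, 324, 329, 340, 353, 411, 440, 443, 444, 468 → median = 353
|x − 353|: 115, 68, 47, 13, 0, 90, 87, 29, 24, 91, 58
Sorted deviations: 0, 13, 24, 29, 47, 58, 68, 87, 90, 91, 115 → MAD = 58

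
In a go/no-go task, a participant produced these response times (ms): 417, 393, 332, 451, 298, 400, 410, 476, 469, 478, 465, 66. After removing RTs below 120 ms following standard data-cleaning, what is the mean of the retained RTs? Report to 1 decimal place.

417.2 ms

Excluded: 66
Retained (n=11): Σ = 4589
Mean = 4589/11 = 417.1818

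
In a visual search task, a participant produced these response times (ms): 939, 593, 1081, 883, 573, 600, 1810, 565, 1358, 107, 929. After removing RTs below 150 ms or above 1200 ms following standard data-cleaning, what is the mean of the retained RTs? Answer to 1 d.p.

Excluded: 107, 1358, 1810
Retained (n=8): Σ = 6163
Mean = 6163/8 = 770.3750

770.4 ms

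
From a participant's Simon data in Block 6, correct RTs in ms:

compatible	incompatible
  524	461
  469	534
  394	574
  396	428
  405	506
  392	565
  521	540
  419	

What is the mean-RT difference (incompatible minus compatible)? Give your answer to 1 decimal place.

M(compatible) = 3520/8 = 440.000
M(incompatible) = 3608/7 = 515.429
Difference = 515.429 − 440.000 = 75.429 ms

75.4 ms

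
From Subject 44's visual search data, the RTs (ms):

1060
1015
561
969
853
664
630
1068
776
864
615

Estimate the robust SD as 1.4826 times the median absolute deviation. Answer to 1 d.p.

Sorted: 561, 615, 630, 664, 776, 853, 864, 969, 1015, 1060, 1068 → median = 853
|x − 853| sorted: 0, 11, 77, 116, 162, 189, 207, 215, 223, 238, 292 → MAD = 189
Robust SD ≈ 1.4826 × 189 = 280.211

280.2 ms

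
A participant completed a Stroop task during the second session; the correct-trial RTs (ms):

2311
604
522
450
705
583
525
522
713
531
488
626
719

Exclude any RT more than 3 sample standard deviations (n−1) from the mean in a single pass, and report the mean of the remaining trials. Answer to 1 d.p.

n = 13, ΣRT = 9299, M = 715.308
Σ(x−M)² = 2851208.77; s = √(2851208.77/12) = 487.443
Cutoffs: 715.308 ± 3·487.443 → [-747.0, 2177.6]
Outside: 2311 → excluded.
Retained (n=12): Σ = 6988, mean = 6988/12 = 582.333

582.3 ms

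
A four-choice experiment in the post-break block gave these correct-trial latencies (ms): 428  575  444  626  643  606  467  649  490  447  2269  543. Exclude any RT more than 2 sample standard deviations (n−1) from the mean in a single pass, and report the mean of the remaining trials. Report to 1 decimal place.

538.0 ms

n = 12, ΣRT = 8187, M = 682.250
Σ(x−M)² = 2820334.25; s = √(2820334.25/11) = 506.354
Cutoffs: 682.250 ± 2·506.354 → [-330.5, 1695.0]
Outside: 2269 → excluded.
Retained (n=11): Σ = 5918, mean = 5918/11 = 538.000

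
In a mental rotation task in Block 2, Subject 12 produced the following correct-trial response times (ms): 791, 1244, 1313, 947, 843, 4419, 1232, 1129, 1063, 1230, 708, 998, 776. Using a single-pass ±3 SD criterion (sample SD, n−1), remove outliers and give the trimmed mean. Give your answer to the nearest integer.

1023 ms

n = 13, ΣRT = 16693, M = 1284.077
Σ(x−M)² = 11131886.92; s = √(11131886.92/12) = 963.150
Cutoffs: 1284.077 ± 3·963.150 → [-1605.4, 4173.5]
Outside: 4419 → excluded.
Retained (n=12): Σ = 12274, mean = 12274/12 = 1022.833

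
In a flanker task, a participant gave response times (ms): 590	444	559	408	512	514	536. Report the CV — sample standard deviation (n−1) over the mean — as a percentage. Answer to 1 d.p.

12.5%

n = 7, Σ = 3563, M = 509.0000
Σ(x−M)² = 24250.000; s = √(24250.000/6) = 63.5741
CV = 63.5741 / 509.0000 = 0.12490 = 12.490%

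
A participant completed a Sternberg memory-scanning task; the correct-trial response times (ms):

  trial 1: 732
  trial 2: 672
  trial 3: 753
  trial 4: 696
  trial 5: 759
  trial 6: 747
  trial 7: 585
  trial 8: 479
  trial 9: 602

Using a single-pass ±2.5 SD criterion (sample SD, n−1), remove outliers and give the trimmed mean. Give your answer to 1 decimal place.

669.4 ms

n = 9, ΣRT = 6025, M = 669.444
Σ(x−M)² = 73590.22; s = √(73590.22/8) = 95.910
Cutoffs: 669.444 ± 2.5·95.910 → [429.7, 909.2]
No RTs fall outside the cutoffs; all 9 retained. Mean = 6025/9 = 669.444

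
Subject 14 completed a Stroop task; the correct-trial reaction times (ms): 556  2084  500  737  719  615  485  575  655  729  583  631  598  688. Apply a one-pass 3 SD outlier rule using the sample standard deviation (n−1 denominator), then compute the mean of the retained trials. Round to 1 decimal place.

620.8 ms

n = 14, ΣRT = 10155, M = 725.357
Σ(x−M)² = 2069859.21; s = √(2069859.21/13) = 399.024
Cutoffs: 725.357 ± 3·399.024 → [-471.7, 1922.4]
Outside: 2084 → excluded.
Retained (n=13): Σ = 8071, mean = 8071/13 = 620.846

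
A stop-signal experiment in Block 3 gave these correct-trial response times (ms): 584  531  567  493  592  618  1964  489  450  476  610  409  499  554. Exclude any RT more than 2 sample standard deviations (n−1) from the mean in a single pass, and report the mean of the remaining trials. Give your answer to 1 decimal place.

n = 14, ΣRT = 8836, M = 631.143
Σ(x−M)² = 1963955.71; s = √(1963955.71/13) = 388.682
Cutoffs: 631.143 ± 2·388.682 → [-146.2, 1408.5]
Outside: 1964 → excluded.
Retained (n=13): Σ = 6872, mean = 6872/13 = 528.615

528.6 ms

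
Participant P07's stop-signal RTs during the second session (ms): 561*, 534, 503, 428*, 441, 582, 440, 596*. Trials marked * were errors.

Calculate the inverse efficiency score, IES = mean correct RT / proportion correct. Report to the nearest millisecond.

Correct trials (n=5): 534, 503, 441, 582, 440
Mean correct RT = 2500/5 = 500.0000 ms
Proportion correct = 5/8
IES = 500.0000 / (5/8) = 800.000 ms

800 ms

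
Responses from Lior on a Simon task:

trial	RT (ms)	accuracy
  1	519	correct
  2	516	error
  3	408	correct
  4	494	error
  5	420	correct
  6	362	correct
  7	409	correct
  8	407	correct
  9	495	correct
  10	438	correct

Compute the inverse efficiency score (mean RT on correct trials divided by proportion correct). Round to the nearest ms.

Correct trials (n=8): 519, 408, 420, 362, 409, 407, 495, 438
Mean correct RT = 3458/8 = 432.2500 ms
Proportion correct = 8/10
IES = 432.2500 / (8/10) = 540.312 ms

540 ms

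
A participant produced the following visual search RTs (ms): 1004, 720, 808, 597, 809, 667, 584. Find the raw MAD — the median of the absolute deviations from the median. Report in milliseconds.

89 ms

Sorted: 584, 597, 667, 720, 808, 809, 1004 → median = 720
|x − 720|: 284, 0, 88, 123, 89, 53, 136
Sorted deviations: 0, 53, 88, 89, 123, 136, 284 → MAD = 89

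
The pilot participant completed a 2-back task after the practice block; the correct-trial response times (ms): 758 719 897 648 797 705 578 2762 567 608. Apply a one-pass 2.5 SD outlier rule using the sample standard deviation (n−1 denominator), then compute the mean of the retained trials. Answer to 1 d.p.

n = 10, ΣRT = 9039, M = 903.900
Σ(x−M)² = 3931800.90; s = √(3931800.90/9) = 660.959
Cutoffs: 903.900 ± 2.5·660.959 → [-748.5, 2556.3]
Outside: 2762 → excluded.
Retained (n=9): Σ = 6277, mean = 6277/9 = 697.444

697.4 ms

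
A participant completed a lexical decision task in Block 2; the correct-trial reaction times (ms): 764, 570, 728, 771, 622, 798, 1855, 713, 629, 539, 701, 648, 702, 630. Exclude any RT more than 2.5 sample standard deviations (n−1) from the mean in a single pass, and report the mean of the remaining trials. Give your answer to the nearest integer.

678 ms

n = 14, ΣRT = 10670, M = 762.143
Σ(x−M)² = 1361209.71; s = √(1361209.71/13) = 323.587
Cutoffs: 762.143 ± 2.5·323.587 → [-46.8, 1571.1]
Outside: 1855 → excluded.
Retained (n=13): Σ = 8815, mean = 8815/13 = 678.077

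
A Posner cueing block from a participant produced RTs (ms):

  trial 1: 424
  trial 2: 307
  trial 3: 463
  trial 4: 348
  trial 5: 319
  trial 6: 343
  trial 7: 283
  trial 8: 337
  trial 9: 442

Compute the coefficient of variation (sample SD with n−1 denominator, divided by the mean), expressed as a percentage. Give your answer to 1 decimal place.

17.6%

n = 9, Σ = 3266, M = 362.8889
Σ(x−M)² = 32734.889; s = √(32734.889/8) = 63.9677
CV = 63.9677 / 362.8889 = 0.17627 = 17.627%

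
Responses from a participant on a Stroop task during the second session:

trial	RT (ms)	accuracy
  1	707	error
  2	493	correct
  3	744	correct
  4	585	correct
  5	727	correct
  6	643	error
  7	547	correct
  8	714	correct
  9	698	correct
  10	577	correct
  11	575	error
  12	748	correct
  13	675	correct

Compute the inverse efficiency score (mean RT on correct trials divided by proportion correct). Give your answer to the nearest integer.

Correct trials (n=10): 493, 744, 585, 727, 547, 714, 698, 577, 748, 675
Mean correct RT = 6508/10 = 650.8000 ms
Proportion correct = 10/13
IES = 650.8000 / (10/13) = 846.040 ms

846 ms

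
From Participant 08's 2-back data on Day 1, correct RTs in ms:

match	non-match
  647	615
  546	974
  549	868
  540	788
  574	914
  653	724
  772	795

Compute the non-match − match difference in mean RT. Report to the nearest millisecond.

M(match) = 4281/7 = 611.571
M(non-match) = 5678/7 = 811.143
Difference = 811.143 − 611.571 = 199.571 ms

200 ms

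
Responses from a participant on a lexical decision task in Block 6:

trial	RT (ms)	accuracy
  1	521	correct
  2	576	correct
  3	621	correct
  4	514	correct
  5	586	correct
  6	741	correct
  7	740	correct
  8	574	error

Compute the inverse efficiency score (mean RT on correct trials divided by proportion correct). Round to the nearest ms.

Correct trials (n=7): 521, 576, 621, 514, 586, 741, 740
Mean correct RT = 4299/7 = 614.1429 ms
Proportion correct = 7/8
IES = 614.1429 / (7/8) = 701.878 ms

702 ms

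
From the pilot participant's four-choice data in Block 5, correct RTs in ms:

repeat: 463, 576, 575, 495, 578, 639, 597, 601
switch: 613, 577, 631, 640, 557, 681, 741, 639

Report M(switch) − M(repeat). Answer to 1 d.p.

69.4 ms

M(repeat) = 4524/8 = 565.500
M(switch) = 5079/8 = 634.875
Difference = 634.875 − 565.500 = 69.375 ms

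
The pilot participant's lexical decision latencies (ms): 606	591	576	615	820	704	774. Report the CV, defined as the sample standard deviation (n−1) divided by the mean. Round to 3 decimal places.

n = 7, Σ = 4686, M = 669.4286
Σ(x−M)² = 56667.714; s = √(56667.714/6) = 97.1834
CV = 97.1834 / 669.4286 = 0.14517

0.145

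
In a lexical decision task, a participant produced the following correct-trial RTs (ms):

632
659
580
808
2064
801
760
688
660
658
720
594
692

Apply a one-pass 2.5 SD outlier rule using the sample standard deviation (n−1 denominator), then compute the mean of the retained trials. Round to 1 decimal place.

n = 13, ΣRT = 10316, M = 793.538
Σ(x−M)² = 1808131.23; s = √(1808131.23/12) = 388.172
Cutoffs: 793.538 ± 2.5·388.172 → [-176.9, 1764.0]
Outside: 2064 → excluded.
Retained (n=12): Σ = 8252, mean = 8252/12 = 687.667

687.7 ms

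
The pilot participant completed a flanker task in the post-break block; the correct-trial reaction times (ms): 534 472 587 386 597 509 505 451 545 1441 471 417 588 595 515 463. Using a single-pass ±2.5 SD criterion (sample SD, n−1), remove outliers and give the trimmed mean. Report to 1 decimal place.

509.0 ms

n = 16, ΣRT = 9076, M = 567.250
Σ(x−M)² = 875659.00; s = √(875659.00/15) = 241.614
Cutoffs: 567.250 ± 2.5·241.614 → [-36.8, 1171.3]
Outside: 1441 → excluded.
Retained (n=15): Σ = 7635, mean = 7635/15 = 509.000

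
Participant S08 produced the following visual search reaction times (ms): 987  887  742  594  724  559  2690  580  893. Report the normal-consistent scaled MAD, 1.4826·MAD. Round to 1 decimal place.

223.9 ms

Sorted: 559, 580, 594, 724, 742, 887, 893, 987, 2690 → median = 742
|x − 742| sorted: 0, 18, 145, 148, 151, 162, 183, 245, 1948 → MAD = 151
Robust SD ≈ 1.4826 × 151 = 223.873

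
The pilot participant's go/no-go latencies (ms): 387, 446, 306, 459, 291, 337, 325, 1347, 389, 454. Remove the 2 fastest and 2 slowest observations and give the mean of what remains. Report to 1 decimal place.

389.7 ms

Sorted: 291, 306, 325, 337, 387, 389, 446, 454, 459, 1347
Drop lowest 2 (291, 306) and highest 2 (459, 1347)
Remaining (n=6): Σ = 2338, mean = 2338/6 = 389.667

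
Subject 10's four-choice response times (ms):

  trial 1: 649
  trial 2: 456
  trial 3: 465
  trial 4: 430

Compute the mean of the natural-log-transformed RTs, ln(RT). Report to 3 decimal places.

6.201

ln(RT): 6.4754, 6.1225, 6.1420, 6.0638
Σ ln(RT) = 24.8037
Mean = 24.8037/4 = 6.20094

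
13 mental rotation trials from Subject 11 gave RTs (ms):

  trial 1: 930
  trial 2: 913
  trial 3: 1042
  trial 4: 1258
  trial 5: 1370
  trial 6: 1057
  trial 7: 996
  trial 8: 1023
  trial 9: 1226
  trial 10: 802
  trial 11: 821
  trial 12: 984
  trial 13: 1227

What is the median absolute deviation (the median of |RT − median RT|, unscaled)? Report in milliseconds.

Sorted: 802, 821, 913, 930, 984, 996, 1023, 1042, 1057, 1226, 1227, 1258, 1370 → median = 1023
|x − 1023|: 93, 110, 19, 235, 347, 34, 27, 0, 203, 221, 202, 39, 204
Sorted deviations: 0, 19, 27, 34, 39, 93, 110, 202, 203, 204, 221, 235, 347 → MAD = 110

110 ms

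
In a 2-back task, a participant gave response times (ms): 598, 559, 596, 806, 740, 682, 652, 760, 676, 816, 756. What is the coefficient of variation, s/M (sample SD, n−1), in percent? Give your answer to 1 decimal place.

12.6%

n = 11, Σ = 7641, M = 694.6364
Σ(x−M)² = 77016.545; s = √(77016.545/10) = 87.7591
CV = 87.7591 / 694.6364 = 0.12634 = 12.634%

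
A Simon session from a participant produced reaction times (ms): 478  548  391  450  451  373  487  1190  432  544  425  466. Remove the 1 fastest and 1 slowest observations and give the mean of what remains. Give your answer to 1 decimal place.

Sorted: 373, 391, 425, 432, 450, 451, 466, 478, 487, 544, 548, 1190
Drop lowest 1 (373) and highest 1 (1190)
Remaining (n=10): Σ = 4672, mean = 4672/10 = 467.200

467.2 ms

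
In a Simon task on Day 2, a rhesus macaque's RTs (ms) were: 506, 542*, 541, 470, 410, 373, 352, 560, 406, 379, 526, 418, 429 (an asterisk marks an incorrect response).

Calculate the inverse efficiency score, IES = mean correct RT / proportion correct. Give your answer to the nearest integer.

Correct trials (n=12): 506, 541, 470, 410, 373, 352, 560, 406, 379, 526, 418, 429
Mean correct RT = 5370/12 = 447.5000 ms
Proportion correct = 12/13
IES = 447.5000 / (12/13) = 484.792 ms

485 ms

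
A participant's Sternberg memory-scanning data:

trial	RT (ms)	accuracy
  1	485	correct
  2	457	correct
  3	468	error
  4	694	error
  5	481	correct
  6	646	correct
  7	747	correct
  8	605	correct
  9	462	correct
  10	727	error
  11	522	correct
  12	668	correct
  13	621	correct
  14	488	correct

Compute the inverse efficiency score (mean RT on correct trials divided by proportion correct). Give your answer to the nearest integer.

715 ms

Correct trials (n=11): 485, 457, 481, 646, 747, 605, 462, 522, 668, 621, 488
Mean correct RT = 6182/11 = 562.0000 ms
Proportion correct = 11/14
IES = 562.0000 / (11/14) = 715.273 ms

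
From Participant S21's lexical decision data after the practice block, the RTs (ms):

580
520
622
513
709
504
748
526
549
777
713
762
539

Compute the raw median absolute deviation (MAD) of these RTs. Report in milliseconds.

67 ms

Sorted: 504, 513, 520, 526, 539, 549, 580, 622, 709, 713, 748, 762, 777 → median = 580
|x − 580|: 0, 60, 42, 67, 129, 76, 168, 54, 31, 197, 133, 182, 41
Sorted deviations: 0, 31, 41, 42, 54, 60, 67, 76, 129, 133, 168, 182, 197 → MAD = 67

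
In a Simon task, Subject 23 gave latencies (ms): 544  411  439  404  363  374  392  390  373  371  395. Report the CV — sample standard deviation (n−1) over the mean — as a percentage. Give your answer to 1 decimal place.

12.6%

n = 11, Σ = 4456, M = 405.0909
Σ(x−M)² = 25912.909; s = √(25912.909/10) = 50.9047
CV = 50.9047 / 405.0909 = 0.12566 = 12.566%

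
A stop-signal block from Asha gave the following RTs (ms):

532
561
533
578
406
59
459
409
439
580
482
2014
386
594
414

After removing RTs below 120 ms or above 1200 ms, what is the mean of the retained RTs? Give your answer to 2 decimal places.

Excluded: 59, 2014
Retained (n=13): Σ = 6373
Mean = 6373/13 = 490.2308

490.23 ms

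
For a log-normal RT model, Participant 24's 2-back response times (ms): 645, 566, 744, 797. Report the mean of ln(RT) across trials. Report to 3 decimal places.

ln(RT): 6.4693, 6.3386, 6.6120, 6.6809
Σ ln(RT) = 26.1007
Mean = 26.1007/4 = 6.52519

6.525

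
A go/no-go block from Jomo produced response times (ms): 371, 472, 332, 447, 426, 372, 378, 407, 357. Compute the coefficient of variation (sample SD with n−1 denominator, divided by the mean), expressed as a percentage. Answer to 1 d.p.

n = 9, Σ = 3562, M = 395.7778
Σ(x−M)² = 16539.556; s = √(16539.556/8) = 45.4692
CV = 45.4692 / 395.7778 = 0.11489 = 11.489%

11.5%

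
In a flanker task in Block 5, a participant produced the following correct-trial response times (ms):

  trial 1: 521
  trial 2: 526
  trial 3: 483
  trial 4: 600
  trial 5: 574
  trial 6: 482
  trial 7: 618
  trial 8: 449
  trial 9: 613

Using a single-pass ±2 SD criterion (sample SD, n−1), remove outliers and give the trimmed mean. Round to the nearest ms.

n = 9, ΣRT = 4866, M = 540.667
Σ(x−M)² = 31616.00; s = √(31616.00/8) = 62.865
Cutoffs: 540.667 ± 2·62.865 → [414.9, 666.4]
No RTs fall outside the cutoffs; all 9 retained. Mean = 4866/9 = 540.667

541 ms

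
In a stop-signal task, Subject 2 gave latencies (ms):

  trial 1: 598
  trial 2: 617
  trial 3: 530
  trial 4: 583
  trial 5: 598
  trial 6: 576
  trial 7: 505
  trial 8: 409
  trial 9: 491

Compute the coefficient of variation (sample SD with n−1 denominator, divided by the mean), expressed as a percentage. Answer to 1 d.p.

n = 9, Σ = 4907, M = 545.2222
Σ(x−M)² = 36443.556; s = √(36443.556/8) = 67.4940
CV = 67.4940 / 545.2222 = 0.12379 = 12.379%

12.4%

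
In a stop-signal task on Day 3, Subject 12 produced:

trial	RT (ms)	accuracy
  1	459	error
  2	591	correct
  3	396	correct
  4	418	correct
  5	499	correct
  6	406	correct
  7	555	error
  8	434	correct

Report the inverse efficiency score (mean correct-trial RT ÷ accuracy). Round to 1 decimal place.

Correct trials (n=6): 591, 396, 418, 499, 406, 434
Mean correct RT = 2744/6 = 457.3333 ms
Proportion correct = 6/8
IES = 457.3333 / (6/8) = 609.778 ms

609.8 ms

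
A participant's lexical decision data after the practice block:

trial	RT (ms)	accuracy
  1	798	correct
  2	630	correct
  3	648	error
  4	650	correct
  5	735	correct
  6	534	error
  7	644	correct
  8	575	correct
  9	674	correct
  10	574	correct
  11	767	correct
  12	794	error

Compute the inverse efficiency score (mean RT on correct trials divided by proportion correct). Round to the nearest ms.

Correct trials (n=9): 798, 630, 650, 735, 644, 575, 674, 574, 767
Mean correct RT = 6047/9 = 671.8889 ms
Proportion correct = 9/12
IES = 671.8889 / (9/12) = 895.852 ms

896 ms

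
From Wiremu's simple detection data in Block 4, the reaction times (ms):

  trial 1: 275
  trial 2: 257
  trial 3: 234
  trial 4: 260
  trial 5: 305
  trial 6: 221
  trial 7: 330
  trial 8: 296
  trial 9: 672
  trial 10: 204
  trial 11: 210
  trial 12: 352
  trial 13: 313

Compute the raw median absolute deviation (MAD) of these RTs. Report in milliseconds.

Sorted: 204, 210, 221, 234, 257, 260, 275, 296, 305, 313, 330, 352, 672 → median = 275
|x − 275|: 0, 18, 41, 15, 30, 54, 55, 21, 397, 71, 65, 77, 38
Sorted deviations: 0, 15, 18, 21, 30, 38, 41, 54, 55, 65, 71, 77, 397 → MAD = 41

41 ms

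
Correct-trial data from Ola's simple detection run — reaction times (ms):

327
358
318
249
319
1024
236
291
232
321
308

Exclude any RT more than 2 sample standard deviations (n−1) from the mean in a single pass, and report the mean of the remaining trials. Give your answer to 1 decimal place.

n = 11, ΣRT = 3983, M = 362.091
Σ(x−M)² = 498452.91; s = √(498452.91/10) = 223.261
Cutoffs: 362.091 ± 2·223.261 → [-84.4, 808.6]
Outside: 1024 → excluded.
Retained (n=10): Σ = 2959, mean = 2959/10 = 295.900

295.9 ms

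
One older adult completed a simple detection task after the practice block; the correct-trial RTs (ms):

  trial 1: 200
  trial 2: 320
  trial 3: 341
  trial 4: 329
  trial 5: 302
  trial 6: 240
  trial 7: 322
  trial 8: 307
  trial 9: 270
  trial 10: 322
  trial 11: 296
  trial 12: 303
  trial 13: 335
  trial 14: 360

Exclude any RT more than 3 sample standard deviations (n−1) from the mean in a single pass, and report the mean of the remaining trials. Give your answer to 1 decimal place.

303.4 ms

n = 14, ΣRT = 4247, M = 303.357
Σ(x−M)² = 23135.21; s = √(23135.21/13) = 42.186
Cutoffs: 303.357 ± 3·42.186 → [176.8, 429.9]
No RTs fall outside the cutoffs; all 14 retained. Mean = 4247/14 = 303.357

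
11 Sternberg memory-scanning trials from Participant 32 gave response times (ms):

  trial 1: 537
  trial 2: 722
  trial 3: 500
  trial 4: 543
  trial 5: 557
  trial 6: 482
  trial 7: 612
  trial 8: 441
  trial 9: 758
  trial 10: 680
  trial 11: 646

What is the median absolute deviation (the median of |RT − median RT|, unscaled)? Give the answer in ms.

75 ms

Sorted: 441, 482, 500, 537, 543, 557, 612, 646, 680, 722, 758 → median = 557
|x − 557|: 20, 165, 57, 14, 0, 75, 55, 116, 201, 123, 89
Sorted deviations: 0, 14, 20, 55, 57, 75, 89, 116, 123, 165, 201 → MAD = 75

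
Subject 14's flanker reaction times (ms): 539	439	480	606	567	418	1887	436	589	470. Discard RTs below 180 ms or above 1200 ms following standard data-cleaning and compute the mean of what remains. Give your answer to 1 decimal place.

504.9 ms

Excluded: 1887
Retained (n=9): Σ = 4544
Mean = 4544/9 = 504.8889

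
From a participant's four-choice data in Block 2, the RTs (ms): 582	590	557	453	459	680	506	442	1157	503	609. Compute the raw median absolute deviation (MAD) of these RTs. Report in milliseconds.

54 ms

Sorted: 442, 453, 459, 503, 506, 557, 582, 590, 609, 680, 1157 → median = 557
|x − 557|: 25, 33, 0, 104, 98, 123, 51, 115, 600, 54, 52
Sorted deviations: 0, 25, 33, 51, 52, 54, 98, 104, 115, 123, 600 → MAD = 54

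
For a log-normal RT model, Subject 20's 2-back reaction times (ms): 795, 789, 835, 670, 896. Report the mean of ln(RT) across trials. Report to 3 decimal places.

ln(RT): 6.6783, 6.6708, 6.7274, 6.5073, 6.7979
Σ ln(RT) = 33.3818
Mean = 33.3818/5 = 6.67635

6.676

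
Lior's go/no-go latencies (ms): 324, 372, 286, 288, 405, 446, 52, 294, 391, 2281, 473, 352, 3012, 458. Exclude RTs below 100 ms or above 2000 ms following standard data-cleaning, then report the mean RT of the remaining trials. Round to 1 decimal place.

371.7 ms

Excluded: 52, 2281, 3012
Retained (n=11): Σ = 4089
Mean = 4089/11 = 371.7273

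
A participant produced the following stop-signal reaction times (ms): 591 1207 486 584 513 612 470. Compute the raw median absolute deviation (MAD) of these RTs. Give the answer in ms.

Sorted: 470, 486, 513, 584, 591, 612, 1207 → median = 584
|x − 584|: 7, 623, 98, 0, 71, 28, 114
Sorted deviations: 0, 7, 28, 71, 98, 114, 623 → MAD = 71

71 ms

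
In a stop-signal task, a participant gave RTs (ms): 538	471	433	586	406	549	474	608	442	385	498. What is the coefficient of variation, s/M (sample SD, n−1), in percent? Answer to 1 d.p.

14.9%

n = 11, Σ = 5390, M = 490.0000
Σ(x−M)² = 53240.000; s = √(53240.000/10) = 72.9657
CV = 72.9657 / 490.0000 = 0.14891 = 14.891%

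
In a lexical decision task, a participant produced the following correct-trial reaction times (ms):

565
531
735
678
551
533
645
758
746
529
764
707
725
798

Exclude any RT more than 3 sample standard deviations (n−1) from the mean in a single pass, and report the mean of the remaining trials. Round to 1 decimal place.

n = 14, ΣRT = 9265, M = 661.786
Σ(x−M)² = 130260.36; s = √(130260.36/13) = 100.100
Cutoffs: 661.786 ± 3·100.100 → [361.5, 962.1]
No RTs fall outside the cutoffs; all 14 retained. Mean = 9265/14 = 661.786

661.8 ms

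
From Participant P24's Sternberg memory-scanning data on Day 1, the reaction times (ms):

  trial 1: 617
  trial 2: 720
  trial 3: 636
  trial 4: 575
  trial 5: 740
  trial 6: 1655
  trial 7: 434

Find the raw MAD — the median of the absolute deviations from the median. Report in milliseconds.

84 ms

Sorted: 434, 575, 617, 636, 720, 740, 1655 → median = 636
|x − 636|: 19, 84, 0, 61, 104, 1019, 202
Sorted deviations: 0, 19, 61, 84, 104, 202, 1019 → MAD = 84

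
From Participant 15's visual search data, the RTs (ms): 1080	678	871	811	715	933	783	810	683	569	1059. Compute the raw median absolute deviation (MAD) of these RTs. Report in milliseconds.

Sorted: 569, 678, 683, 715, 783, 810, 811, 871, 933, 1059, 1080 → median = 810
|x − 810|: 270, 132, 61, 1, 95, 123, 27, 0, 127, 241, 249
Sorted deviations: 0, 1, 27, 61, 95, 123, 127, 132, 241, 249, 270 → MAD = 123

123 ms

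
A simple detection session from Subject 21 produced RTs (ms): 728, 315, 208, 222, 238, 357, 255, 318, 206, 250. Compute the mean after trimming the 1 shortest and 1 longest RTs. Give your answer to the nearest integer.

270 ms

Sorted: 206, 208, 222, 238, 250, 255, 315, 318, 357, 728
Drop lowest 1 (206) and highest 1 (728)
Remaining (n=8): Σ = 2163, mean = 2163/8 = 270.375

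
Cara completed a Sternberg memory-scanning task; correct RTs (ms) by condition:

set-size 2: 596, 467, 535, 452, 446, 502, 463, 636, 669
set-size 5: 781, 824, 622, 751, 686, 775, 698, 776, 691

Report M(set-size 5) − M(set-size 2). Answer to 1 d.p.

M(set-size 2) = 4766/9 = 529.556
M(set-size 5) = 6604/9 = 733.778
Difference = 733.778 − 529.556 = 204.222 ms

204.2 ms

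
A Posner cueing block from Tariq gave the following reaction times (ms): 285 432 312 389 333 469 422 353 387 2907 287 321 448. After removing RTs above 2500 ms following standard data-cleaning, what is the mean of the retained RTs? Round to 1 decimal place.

369.8 ms

Excluded: 2907
Retained (n=12): Σ = 4438
Mean = 4438/12 = 369.8333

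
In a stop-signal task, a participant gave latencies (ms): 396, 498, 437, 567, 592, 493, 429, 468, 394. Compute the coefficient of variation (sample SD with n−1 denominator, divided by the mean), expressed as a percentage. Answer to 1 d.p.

14.8%

n = 9, Σ = 4274, M = 474.8889
Σ(x−M)² = 39416.889; s = √(39416.889/8) = 70.1934
CV = 70.1934 / 474.8889 = 0.14781 = 14.781%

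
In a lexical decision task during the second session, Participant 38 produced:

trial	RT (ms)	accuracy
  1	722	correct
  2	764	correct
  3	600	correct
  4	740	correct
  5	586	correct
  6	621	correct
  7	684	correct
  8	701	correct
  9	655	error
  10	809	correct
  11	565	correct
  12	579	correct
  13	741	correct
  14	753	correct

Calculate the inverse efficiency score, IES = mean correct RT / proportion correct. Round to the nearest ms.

734 ms

Correct trials (n=13): 722, 764, 600, 740, 586, 621, 684, 701, 809, 565, 579, 741, 753
Mean correct RT = 8865/13 = 681.9231 ms
Proportion correct = 13/14
IES = 681.9231 / (13/14) = 734.379 ms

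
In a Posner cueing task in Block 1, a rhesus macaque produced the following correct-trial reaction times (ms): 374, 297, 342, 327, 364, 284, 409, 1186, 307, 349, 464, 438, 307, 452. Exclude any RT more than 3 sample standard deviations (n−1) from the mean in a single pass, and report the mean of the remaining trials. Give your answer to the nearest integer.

363 ms

n = 14, ΣRT = 5900, M = 421.429
Σ(x−M)² = 674321.43; s = √(674321.43/13) = 227.752
Cutoffs: 421.429 ± 3·227.752 → [-261.8, 1104.7]
Outside: 1186 → excluded.
Retained (n=13): Σ = 4714, mean = 4714/13 = 362.615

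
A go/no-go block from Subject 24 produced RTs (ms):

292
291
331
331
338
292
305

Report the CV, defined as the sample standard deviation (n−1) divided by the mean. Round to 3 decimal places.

n = 7, Σ = 2180, M = 311.4286
Σ(x−M)² = 2685.714; s = √(2685.714/6) = 21.1570
CV = 21.1570 / 311.4286 = 0.06794

0.068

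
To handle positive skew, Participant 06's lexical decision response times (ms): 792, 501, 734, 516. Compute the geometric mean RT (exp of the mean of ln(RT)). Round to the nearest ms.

ln(RT): 6.6746, 6.2166, 6.5985, 6.2461
Mean ln(RT) = 25.7358/4 = 6.43395
Geometric mean = exp(6.43395) = 622.63 ms

623 ms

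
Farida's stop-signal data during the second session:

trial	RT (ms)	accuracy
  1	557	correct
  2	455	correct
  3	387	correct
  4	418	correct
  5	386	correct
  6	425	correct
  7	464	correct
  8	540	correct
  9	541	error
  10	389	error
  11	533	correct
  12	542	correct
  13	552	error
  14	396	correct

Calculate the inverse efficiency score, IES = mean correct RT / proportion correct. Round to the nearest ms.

590 ms

Correct trials (n=11): 557, 455, 387, 418, 386, 425, 464, 540, 533, 542, 396
Mean correct RT = 5103/11 = 463.9091 ms
Proportion correct = 11/14
IES = 463.9091 / (11/14) = 590.430 ms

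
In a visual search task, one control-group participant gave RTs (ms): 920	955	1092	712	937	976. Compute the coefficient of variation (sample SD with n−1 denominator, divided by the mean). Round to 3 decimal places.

0.133

n = 6, Σ = 5592, M = 932.0000
Σ(x−M)² = 76634.000; s = √(76634.000/5) = 123.8015
CV = 123.8015 / 932.0000 = 0.13283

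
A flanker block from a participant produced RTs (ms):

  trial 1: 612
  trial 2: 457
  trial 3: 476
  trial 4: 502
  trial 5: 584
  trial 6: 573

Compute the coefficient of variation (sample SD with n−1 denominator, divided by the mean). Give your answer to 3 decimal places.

0.120

n = 6, Σ = 3204, M = 534.0000
Σ(x−M)² = 20422.000; s = √(20422.000/5) = 63.9093
CV = 63.9093 / 534.0000 = 0.11968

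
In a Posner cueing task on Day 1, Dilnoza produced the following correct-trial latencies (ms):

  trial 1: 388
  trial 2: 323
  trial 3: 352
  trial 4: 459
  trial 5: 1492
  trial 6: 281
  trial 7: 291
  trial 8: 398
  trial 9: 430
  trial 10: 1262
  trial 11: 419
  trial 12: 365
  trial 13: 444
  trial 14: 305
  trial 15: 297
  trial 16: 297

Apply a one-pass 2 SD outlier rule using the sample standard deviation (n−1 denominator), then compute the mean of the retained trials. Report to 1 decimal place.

n = 16, ΣRT = 7803, M = 487.688
Σ(x−M)² = 1885051.44; s = √(1885051.44/15) = 354.500
Cutoffs: 487.688 ± 2·354.500 → [-221.3, 1196.7]
Outside: 1262, 1492 → excluded.
Retained (n=14): Σ = 5049, mean = 5049/14 = 360.643

360.6 ms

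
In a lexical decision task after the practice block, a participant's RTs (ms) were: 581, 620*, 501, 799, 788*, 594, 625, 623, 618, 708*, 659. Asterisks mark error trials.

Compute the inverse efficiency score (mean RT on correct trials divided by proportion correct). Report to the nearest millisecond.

Correct trials (n=8): 581, 501, 799, 594, 625, 623, 618, 659
Mean correct RT = 5000/8 = 625.0000 ms
Proportion correct = 8/11
IES = 625.0000 / (8/11) = 859.375 ms

859 ms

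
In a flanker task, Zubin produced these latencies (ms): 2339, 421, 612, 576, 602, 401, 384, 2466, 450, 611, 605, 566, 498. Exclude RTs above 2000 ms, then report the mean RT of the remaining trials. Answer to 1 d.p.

520.5 ms

Excluded: 2339, 2466
Retained (n=11): Σ = 5726
Mean = 5726/11 = 520.5455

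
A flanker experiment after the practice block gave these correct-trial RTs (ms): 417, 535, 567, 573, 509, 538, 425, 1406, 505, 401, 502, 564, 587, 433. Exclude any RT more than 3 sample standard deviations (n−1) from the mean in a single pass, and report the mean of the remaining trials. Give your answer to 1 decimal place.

504.3 ms

n = 14, ΣRT = 7962, M = 568.714
Σ(x−M)² = 805798.86; s = √(805798.86/13) = 248.967
Cutoffs: 568.714 ± 3·248.967 → [-178.2, 1315.6]
Outside: 1406 → excluded.
Retained (n=13): Σ = 6556, mean = 6556/13 = 504.308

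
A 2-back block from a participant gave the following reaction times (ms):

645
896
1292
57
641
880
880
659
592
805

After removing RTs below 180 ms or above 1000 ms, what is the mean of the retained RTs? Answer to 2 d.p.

749.75 ms

Excluded: 57, 1292
Retained (n=8): Σ = 5998
Mean = 5998/8 = 749.7500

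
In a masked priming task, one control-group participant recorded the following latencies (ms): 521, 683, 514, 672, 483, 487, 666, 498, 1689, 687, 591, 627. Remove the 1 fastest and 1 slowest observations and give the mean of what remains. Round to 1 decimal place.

Sorted: 483, 487, 498, 514, 521, 591, 627, 666, 672, 683, 687, 1689
Drop lowest 1 (483) and highest 1 (1689)
Remaining (n=10): Σ = 5946, mean = 5946/10 = 594.600

594.6 ms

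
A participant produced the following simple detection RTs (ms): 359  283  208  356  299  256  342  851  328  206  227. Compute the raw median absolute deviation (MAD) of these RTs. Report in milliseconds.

57 ms

Sorted: 206, 208, 227, 256, 283, 299, 328, 342, 356, 359, 851 → median = 299
|x − 299|: 60, 16, 91, 57, 0, 43, 43, 552, 29, 93, 72
Sorted deviations: 0, 16, 29, 43, 43, 57, 60, 72, 91, 93, 552 → MAD = 57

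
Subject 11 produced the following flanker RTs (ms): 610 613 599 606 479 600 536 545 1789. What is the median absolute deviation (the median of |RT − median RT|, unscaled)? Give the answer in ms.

Sorted: 479, 536, 545, 599, 600, 606, 610, 613, 1789 → median = 600
|x − 600|: 10, 13, 1, 6, 121, 0, 64, 55, 1189
Sorted deviations: 0, 1, 6, 10, 13, 55, 64, 121, 1189 → MAD = 13

13 ms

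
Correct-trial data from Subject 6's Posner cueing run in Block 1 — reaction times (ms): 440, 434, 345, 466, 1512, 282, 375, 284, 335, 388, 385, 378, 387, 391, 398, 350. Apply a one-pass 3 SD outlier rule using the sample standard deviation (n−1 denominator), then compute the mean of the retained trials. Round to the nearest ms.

n = 16, ΣRT = 7150, M = 446.875
Σ(x−M)² = 1247361.75; s = √(1247361.75/15) = 288.370
Cutoffs: 446.875 ± 3·288.370 → [-418.2, 1312.0]
Outside: 1512 → excluded.
Retained (n=15): Σ = 5638, mean = 5638/15 = 375.867

376 ms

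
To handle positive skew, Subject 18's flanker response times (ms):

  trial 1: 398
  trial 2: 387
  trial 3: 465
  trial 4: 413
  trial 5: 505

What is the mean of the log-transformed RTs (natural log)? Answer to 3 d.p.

6.067

ln(RT): 5.9865, 5.9584, 6.1420, 6.0234, 6.2246
Σ ln(RT) = 30.3349
Mean = 30.3349/5 = 6.06698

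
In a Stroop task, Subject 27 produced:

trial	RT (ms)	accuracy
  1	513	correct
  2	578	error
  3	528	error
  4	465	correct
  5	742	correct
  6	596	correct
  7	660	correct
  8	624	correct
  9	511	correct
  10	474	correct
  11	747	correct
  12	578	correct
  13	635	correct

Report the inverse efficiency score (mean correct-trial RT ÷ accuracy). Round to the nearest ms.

Correct trials (n=11): 513, 465, 742, 596, 660, 624, 511, 474, 747, 578, 635
Mean correct RT = 6545/11 = 595.0000 ms
Proportion correct = 11/13
IES = 595.0000 / (11/13) = 703.182 ms

703 ms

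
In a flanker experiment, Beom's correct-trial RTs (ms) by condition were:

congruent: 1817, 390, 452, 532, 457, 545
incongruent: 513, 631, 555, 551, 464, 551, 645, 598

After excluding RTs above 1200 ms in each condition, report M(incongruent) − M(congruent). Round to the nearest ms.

88 ms

congruent: exclude 1817
M(congruent) = 2376/5 = 475.200
M(incongruent) = 4508/8 = 563.500
Difference = 563.500 − 475.200 = 88.300 ms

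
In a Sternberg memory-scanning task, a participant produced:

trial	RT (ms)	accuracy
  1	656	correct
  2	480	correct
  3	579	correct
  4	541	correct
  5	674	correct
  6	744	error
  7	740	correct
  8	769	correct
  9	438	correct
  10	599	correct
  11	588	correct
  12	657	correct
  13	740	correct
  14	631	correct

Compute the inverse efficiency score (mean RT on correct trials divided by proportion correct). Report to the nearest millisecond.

670 ms

Correct trials (n=13): 656, 480, 579, 541, 674, 740, 769, 438, 599, 588, 657, 740, 631
Mean correct RT = 8092/13 = 622.4615 ms
Proportion correct = 13/14
IES = 622.4615 / (13/14) = 670.343 ms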